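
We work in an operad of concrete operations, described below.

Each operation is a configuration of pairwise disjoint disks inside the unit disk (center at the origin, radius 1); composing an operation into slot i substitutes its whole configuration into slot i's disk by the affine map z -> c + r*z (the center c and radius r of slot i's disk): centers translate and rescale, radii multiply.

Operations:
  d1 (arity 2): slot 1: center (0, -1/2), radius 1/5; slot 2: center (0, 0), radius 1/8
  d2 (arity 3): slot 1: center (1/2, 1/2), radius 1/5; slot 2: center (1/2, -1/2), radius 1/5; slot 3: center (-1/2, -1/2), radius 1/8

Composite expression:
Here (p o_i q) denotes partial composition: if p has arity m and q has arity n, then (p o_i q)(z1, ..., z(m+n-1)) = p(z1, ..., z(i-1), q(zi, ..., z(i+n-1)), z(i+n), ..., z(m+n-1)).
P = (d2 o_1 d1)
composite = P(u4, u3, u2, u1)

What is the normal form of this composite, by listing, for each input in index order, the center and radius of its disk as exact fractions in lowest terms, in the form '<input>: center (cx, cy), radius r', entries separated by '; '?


u1: center (-1/2, -1/2), radius 1/8; u2: center (1/2, -1/2), radius 1/5; u3: center (1/2, 1/2), radius 1/40; u4: center (1/2, 2/5), radius 1/25

Below d2, radii multiply path by path; the u-disk centers shift.
for u4, the 2-step affine chain lands on center (1/2, 2/5), radius 1/25
for u3, the 2-step affine chain lands on center (1/2, 1/2), radius 1/40
for u2, the 1-step affine chain lands on center (1/2, -1/2), radius 1/5
for u1, the 1-step affine chain lands on center (-1/2, -1/2), radius 1/8


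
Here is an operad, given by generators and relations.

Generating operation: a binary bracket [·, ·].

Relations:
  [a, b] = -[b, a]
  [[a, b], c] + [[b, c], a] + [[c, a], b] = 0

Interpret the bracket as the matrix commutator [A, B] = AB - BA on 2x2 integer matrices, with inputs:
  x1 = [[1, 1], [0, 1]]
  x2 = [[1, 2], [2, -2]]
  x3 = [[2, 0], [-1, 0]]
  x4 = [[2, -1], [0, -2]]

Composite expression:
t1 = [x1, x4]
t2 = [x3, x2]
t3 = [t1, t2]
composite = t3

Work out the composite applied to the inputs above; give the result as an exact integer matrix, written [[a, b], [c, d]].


[[28, 16], [0, -28]]

[x1, x4] = [[0, -4], [0, 0]]
[x3, x2] = [[2, 4], [-7, -2]]
[[x1, x4], [x3, x2]] = [[28, 16], [0, -28]]


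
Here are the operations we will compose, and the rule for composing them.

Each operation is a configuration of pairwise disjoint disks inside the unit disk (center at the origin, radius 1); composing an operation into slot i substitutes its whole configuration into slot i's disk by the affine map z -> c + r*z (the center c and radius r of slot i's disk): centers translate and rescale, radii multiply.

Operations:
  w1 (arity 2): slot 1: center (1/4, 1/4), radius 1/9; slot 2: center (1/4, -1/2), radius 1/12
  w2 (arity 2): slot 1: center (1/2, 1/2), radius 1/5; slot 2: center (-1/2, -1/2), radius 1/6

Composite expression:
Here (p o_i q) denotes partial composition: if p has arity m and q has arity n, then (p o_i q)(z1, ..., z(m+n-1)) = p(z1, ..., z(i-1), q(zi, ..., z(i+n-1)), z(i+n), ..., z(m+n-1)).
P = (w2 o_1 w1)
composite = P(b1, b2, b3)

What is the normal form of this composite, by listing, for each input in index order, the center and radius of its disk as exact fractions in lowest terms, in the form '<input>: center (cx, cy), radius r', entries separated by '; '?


b1: center (11/20, 11/20), radius 1/45; b2: center (11/20, 2/5), radius 1/60; b3: center (-1/2, -1/2), radius 1/6

Affine substitution under w2: radii multiply and b-centers shift.
b1 passes through 2 substitutions, ending at center (11/20, 11/20), radius 1/45
b2 passes through 2 substitutions, ending at center (11/20, 2/5), radius 1/60
b3 passes through 1 substitution, ending at center (-1/2, -1/2), radius 1/6


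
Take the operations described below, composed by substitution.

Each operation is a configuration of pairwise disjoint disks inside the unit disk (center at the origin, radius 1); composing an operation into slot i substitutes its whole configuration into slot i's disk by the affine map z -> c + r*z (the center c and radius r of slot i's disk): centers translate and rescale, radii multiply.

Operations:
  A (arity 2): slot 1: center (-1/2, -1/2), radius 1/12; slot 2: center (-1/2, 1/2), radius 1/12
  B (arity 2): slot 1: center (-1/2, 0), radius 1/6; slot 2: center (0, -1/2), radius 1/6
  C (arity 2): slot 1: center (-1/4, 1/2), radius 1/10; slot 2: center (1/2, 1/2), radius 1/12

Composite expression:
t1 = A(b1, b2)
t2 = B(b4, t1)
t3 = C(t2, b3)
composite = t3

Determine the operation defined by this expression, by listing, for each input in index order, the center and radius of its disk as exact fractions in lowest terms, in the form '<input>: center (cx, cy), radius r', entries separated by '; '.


b1: center (-31/120, 53/120), radius 1/720; b2: center (-31/120, 11/24), radius 1/720; b3: center (1/2, 1/2), radius 1/12; b4: center (-3/10, 1/2), radius 1/60

Below C, radii multiply path by path; the b-disk centers shift.
b4: after 2 affine steps, its disk has center (-3/10, 1/2), radius 1/60
b1: after 3 affine steps, its disk has center (-31/120, 53/120), radius 1/720
b2: after 3 affine steps, its disk has center (-31/120, 11/24), radius 1/720
b3: after 1 affine step, its disk has center (1/2, 1/2), radius 1/12


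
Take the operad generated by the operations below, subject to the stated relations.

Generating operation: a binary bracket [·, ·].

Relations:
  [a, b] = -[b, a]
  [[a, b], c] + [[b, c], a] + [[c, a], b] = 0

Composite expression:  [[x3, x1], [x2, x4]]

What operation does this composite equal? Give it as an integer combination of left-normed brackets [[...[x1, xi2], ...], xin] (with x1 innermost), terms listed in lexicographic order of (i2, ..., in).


-[[[x1, x3], x2], x4] + [[[x1, x3], x4], x2]

A multilinear Lie element is pinned by x1-initial words (x1 innermost).
Composite bracket: [[x3, x1], [x2, x4]]
Applying ab - ba throughout gives 8 signed words (2^3 = 8).
Keep just the words that open with x1:
  x1x3x2x4 appears with sign -1, giving the term -[[[x1, x3], x2], x4]
  x1x3x4x2 appears with sign +1, giving the term +[[[x1, x3], x4], x2]


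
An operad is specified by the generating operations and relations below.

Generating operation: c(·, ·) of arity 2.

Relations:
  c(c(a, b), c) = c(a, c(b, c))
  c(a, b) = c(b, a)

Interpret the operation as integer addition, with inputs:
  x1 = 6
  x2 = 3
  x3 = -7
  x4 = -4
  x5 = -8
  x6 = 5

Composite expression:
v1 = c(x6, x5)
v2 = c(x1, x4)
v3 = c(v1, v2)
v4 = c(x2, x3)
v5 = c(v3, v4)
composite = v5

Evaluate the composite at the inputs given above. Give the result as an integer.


-5

c(x6, x5) = -3
c(x1, x4) = 2
c(c(x6, x5), c(x1, x4)) = -1
c(x2, x3) = -4
c(c(c(x6, x5), c(x1, x4)), c(x2, x3)) = -5


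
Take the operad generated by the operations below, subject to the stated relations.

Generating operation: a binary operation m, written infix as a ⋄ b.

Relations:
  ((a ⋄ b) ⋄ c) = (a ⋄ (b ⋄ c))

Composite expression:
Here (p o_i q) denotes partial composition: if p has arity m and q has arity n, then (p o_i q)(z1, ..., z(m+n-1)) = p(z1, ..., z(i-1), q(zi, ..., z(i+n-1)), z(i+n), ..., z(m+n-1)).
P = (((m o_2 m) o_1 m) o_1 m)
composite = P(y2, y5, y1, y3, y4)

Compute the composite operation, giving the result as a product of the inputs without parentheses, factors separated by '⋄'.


y2 ⋄ y5 ⋄ y1 ⋄ y3 ⋄ y4


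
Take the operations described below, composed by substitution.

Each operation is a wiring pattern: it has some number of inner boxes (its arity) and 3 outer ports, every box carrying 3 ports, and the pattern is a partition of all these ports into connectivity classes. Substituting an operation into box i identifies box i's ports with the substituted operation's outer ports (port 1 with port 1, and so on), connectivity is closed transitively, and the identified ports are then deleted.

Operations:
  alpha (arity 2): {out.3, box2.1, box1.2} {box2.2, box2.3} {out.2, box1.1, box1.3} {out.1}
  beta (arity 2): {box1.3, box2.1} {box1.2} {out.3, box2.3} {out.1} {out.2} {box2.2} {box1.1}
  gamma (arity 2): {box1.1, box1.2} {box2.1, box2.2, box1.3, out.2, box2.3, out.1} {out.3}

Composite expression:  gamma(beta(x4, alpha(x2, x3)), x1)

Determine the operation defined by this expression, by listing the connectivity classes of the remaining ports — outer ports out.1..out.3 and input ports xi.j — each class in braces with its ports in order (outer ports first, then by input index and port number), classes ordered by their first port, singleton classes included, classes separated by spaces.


After gluing at gamma, chains via deleted ports link the x-ports.
alpha over (x2, x3) gives {out.1} {out.2, x2.1, x2.3} {out.3, x2.2, x3.1} {x3.2, x3.3}, out.j being that stage's outer ports
beta over (x4, x2, x3) gives {out.1} {out.2} {out.3, x2.2, x3.1} {x2.1, x2.3} {x3.2, x3.3} {x4.1} {x4.2} {x4.3}, out.j being that stage's outer ports
gamma over (x4, x2, x3, x1) gives {out.1, out.2, x1.1, x1.2, x1.3, x2.2, x3.1} {out.3} {x2.1, x2.3} {x3.2, x3.3} {x4.1} {x4.2} {x4.3}, out.j being that stage's outer ports

{out.1, out.2, x1.1, x1.2, x1.3, x2.2, x3.1} {out.3} {x2.1, x2.3} {x3.2, x3.3} {x4.1} {x4.2} {x4.3}


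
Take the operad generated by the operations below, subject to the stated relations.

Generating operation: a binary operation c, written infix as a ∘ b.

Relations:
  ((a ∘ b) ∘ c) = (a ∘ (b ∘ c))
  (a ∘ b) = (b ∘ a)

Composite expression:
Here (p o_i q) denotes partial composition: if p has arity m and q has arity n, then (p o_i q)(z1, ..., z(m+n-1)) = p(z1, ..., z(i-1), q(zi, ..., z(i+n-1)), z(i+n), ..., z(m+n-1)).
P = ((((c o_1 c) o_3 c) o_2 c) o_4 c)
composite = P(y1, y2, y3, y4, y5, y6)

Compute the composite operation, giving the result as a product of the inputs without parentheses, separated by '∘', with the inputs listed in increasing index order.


y1 ∘ y2 ∘ y3 ∘ y4 ∘ y5 ∘ y6

Key point: c commutes, so take the y-inputs in any fixed order.
(y2 ∘ y3) flattens to y2 ∘ y3
(y1 ∘ (y2 ∘ y3)) flattens to y1 ∘ y2 ∘ y3
(y4 ∘ y5) flattens to y4 ∘ y5
((y4 ∘ y5) ∘ y6) flattens to y4 ∘ y5 ∘ y6
((y1 ∘ (y2 ∘ y3)) ∘ ((y4 ∘ y5) ∘ y6)) flattens to y1 ∘ y2 ∘ y3 ∘ y4 ∘ y5 ∘ y6
reordering the factors by index: y1 ∘ y2 ∘ y3 ∘ y4 ∘ y5 ∘ y6


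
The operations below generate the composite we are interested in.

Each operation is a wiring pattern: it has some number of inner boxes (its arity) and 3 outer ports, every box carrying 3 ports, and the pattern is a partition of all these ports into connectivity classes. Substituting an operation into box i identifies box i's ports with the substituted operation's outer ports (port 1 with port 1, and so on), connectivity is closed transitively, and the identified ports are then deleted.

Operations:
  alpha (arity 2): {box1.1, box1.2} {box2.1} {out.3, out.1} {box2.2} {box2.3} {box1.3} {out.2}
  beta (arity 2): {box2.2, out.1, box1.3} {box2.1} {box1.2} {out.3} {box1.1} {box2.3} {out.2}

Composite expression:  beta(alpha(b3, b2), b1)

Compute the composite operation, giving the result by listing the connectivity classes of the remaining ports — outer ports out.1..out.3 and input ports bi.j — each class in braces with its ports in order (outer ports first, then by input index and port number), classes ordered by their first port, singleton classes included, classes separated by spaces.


{out.1, b1.2} {out.2} {out.3} {b1.1} {b1.3} {b2.1} {b2.2} {b2.3} {b3.1, b3.2} {b3.3}

Connectivity passes through glued beta-boundaries; trace each wire chain.
alpha over (b3, b2) gives {out.1, out.3} {out.2} {b2.1} {b2.2} {b2.3} {b3.1, b3.2} {b3.3}, out.j being that stage's outer ports
beta over (b3, b2, b1) gives {out.1, b1.2} {out.2} {out.3} {b1.1} {b1.3} {b2.1} {b2.2} {b2.3} {b3.1, b3.2} {b3.3}, out.j being that stage's outer ports


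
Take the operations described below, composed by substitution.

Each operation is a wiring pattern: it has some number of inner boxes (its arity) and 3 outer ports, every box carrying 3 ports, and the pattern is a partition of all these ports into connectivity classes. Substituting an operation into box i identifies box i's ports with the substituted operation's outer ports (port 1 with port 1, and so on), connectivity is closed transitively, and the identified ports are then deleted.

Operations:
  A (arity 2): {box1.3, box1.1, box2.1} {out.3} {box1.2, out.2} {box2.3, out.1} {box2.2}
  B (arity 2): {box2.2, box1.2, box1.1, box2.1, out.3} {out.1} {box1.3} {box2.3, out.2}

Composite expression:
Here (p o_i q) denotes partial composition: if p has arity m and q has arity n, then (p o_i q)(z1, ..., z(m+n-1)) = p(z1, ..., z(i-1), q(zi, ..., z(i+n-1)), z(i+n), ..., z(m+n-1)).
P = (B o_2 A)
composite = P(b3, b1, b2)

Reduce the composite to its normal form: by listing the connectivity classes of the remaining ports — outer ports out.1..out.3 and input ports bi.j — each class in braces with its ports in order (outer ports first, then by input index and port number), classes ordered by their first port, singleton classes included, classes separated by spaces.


{out.1} {out.2} {out.3, b1.2, b2.3, b3.1, b3.2} {b1.1, b1.3, b2.1} {b2.2} {b3.3}


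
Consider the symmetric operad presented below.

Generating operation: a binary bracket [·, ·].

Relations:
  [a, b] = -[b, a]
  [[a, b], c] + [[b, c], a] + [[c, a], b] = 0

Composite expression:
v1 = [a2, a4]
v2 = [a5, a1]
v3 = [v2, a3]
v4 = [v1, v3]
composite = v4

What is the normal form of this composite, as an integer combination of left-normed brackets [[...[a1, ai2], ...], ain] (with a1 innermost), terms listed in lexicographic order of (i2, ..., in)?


Expand each bracket as ab - ba; the a1-initial words give the coefficients.
Composite bracket: [[a2, a4], [[a5, a1], a3]]
Full expansion: 16 signed words from ab - ba (2^4 = 16).
Keep just the words that open with a1:
  word a1a5a3a2a4 has sign +1, contributing +[[[[a1, a5], a3], a2], a4]
  word a1a5a3a4a2 has sign -1, contributing -[[[[a1, a5], a3], a4], a2]

[[[[a1, a5], a3], a2], a4] - [[[[a1, a5], a3], a4], a2]


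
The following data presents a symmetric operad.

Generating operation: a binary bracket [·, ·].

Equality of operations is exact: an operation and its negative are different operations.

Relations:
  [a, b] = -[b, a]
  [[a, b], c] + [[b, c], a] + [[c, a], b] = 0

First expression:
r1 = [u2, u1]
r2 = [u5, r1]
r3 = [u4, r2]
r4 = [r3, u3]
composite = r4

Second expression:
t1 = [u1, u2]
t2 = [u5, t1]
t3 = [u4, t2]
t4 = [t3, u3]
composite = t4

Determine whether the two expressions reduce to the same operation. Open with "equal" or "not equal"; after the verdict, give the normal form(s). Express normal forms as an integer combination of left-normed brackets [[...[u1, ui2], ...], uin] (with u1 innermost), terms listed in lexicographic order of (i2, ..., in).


The first expression, normalized: -[[[[u1, u2], u5], u4], u3]
The second expression, normalized: [[[[u1, u2], u5], u4], u3]
Different reductions; not equal.

not equal; the first gives -[[[[u1, u2], u5], u4], u3] and the second [[[[u1, u2], u5], u4], u3]


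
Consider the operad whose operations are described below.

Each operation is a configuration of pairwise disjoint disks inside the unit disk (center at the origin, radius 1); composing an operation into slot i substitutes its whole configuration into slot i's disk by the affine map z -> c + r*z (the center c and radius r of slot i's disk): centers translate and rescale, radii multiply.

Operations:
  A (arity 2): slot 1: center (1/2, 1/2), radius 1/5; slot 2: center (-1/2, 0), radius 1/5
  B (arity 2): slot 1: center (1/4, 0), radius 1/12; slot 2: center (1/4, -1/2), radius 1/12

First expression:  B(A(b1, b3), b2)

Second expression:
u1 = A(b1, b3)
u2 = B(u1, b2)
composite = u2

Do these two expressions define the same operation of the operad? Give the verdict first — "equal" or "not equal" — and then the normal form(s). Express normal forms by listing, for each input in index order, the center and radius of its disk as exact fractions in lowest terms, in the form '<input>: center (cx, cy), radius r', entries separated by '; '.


equal; the common form is b1: center (7/24, 1/24), radius 1/60; b2: center (1/4, -1/2), radius 1/12; b3: center (5/24, 0), radius 1/60

The first expression reduces to b1: center (7/24, 1/24), radius 1/60; b2: center (1/4, -1/2), radius 1/12; b3: center (5/24, 0), radius 1/60
The second expression reduces to b1: center (7/24, 1/24), radius 1/60; b2: center (1/4, -1/2), radius 1/12; b3: center (5/24, 0), radius 1/60
The forms coincide; equal.


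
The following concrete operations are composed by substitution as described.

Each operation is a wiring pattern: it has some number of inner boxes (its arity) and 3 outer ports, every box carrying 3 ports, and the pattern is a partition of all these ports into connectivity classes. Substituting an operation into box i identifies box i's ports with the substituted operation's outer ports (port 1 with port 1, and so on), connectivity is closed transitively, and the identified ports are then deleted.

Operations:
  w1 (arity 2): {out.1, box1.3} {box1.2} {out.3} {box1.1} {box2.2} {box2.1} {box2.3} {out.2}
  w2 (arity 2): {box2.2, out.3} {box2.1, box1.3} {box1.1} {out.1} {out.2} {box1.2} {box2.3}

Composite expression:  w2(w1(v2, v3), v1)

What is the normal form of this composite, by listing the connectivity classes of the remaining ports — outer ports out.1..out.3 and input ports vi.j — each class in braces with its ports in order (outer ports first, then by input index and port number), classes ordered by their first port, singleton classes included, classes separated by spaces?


Two ports join when wires chain via w2-identified ports.
through w1, on inputs (v2, v3): {out.1, v2.3} {out.2} {out.3} {v2.1} {v2.2} {v3.1} {v3.2} {v3.3} (out.j = stage outer ports)
through w2, on inputs (v2, v3, v1): {out.1} {out.2} {out.3, v1.2} {v1.1} {v1.3} {v2.1} {v2.2} {v2.3} {v3.1} {v3.2} {v3.3} (out.j = stage outer ports)

{out.1} {out.2} {out.3, v1.2} {v1.1} {v1.3} {v2.1} {v2.2} {v2.3} {v3.1} {v3.2} {v3.3}


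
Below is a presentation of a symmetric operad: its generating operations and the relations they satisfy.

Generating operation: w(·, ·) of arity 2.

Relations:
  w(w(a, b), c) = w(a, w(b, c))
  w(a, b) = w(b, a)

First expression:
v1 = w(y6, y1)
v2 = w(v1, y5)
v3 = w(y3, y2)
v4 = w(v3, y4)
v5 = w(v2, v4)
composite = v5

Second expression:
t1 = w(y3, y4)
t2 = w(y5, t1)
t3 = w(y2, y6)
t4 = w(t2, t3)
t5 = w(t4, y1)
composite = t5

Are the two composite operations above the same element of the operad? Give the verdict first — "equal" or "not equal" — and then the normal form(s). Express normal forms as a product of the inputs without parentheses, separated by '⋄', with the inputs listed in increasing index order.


equal: each reduces to y1 ⋄ y2 ⋄ y3 ⋄ y4 ⋄ y5 ⋄ y6

Reducing the first expression gives y1 ⋄ y2 ⋄ y3 ⋄ y4 ⋄ y5 ⋄ y6
Reducing the second expression gives y1 ⋄ y2 ⋄ y3 ⋄ y4 ⋄ y5 ⋄ y6
The normal forms match — equal.


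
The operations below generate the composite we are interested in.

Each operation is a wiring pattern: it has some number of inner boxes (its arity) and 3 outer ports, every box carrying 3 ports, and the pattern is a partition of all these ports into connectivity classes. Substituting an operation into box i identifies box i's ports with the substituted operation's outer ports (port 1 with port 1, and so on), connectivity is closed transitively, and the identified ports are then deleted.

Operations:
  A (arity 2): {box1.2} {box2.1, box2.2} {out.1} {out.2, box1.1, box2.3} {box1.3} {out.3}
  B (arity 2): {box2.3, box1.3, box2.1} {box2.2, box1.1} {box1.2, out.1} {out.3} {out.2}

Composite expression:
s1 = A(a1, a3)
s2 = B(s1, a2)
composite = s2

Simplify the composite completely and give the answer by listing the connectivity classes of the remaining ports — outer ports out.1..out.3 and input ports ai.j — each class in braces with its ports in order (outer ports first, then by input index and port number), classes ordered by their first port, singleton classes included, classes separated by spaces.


{out.1, a1.1, a3.3} {out.2} {out.3} {a1.2} {a1.3} {a2.1, a2.3} {a2.2} {a3.1, a3.2}

Connectivity passes through glued B-boundaries; trace each wire chain.
A over (a1, a3) gives {out.1} {out.2, a1.1, a3.3} {out.3} {a1.2} {a1.3} {a3.1, a3.2}, out.j being that stage's outer ports
B over (a1, a3, a2) gives {out.1, a1.1, a3.3} {out.2} {out.3} {a1.2} {a1.3} {a2.1, a2.3} {a2.2} {a3.1, a3.2}, out.j being that stage's outer ports


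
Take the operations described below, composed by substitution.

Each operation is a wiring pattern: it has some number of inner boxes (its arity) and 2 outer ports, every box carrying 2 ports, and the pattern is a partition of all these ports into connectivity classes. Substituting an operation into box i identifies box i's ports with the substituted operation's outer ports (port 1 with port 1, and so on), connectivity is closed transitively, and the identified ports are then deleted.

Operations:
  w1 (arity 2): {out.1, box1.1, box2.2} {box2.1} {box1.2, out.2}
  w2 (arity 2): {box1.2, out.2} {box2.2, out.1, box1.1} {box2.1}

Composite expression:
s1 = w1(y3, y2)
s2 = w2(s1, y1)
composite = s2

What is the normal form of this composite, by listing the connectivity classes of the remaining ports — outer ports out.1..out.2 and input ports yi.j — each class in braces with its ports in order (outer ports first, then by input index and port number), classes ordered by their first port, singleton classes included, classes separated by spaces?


After gluing at w2, chains via deleted ports link the y-ports.
stage w1: inputs (y3, y2), connectivity {out.1, y2.2, y3.1} {out.2, y3.2} {y2.1}, out.j its boundary
stage w2: inputs (y3, y2, y1), connectivity {out.1, y1.2, y2.2, y3.1} {out.2, y3.2} {y1.1} {y2.1}, out.j its boundary

{out.1, y1.2, y2.2, y3.1} {out.2, y3.2} {y1.1} {y2.1}


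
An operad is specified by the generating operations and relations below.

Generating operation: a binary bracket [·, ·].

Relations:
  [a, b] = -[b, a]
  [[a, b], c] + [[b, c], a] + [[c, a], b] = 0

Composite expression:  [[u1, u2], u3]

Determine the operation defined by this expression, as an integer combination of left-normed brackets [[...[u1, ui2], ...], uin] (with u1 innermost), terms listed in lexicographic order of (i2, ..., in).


[[u1, u2], u3]

In the tensor algebra, words opening u1 carry the u1-anchored form.
Composite bracket: [[u1, u2], u3]
Each bracket splits as ab - ba, giving 4 signed words (2^2 = 4).
Coefficients come from the u1-initial words:
  word u1u2u3 has sign +1, contributing +[[u1, u2], u3]


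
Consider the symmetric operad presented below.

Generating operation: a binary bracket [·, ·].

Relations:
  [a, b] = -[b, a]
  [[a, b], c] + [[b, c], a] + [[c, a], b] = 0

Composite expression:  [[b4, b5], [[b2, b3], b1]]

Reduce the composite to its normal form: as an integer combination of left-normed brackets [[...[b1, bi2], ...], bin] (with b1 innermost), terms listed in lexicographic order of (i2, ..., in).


[[[[b1, b2], b3], b4], b5] - [[[[b1, b2], b3], b5], b4] - [[[[b1, b3], b2], b4], b5] + [[[[b1, b3], b2], b5], b4]

Expand each bracket as ab - ba; the b1-initial words give the coefficients.
Composite bracket: [[b4, b5], [[b2, b3], b1]]
Expanding via [a, b] = ab - ba: 16 signed words (2^4 = 16).
Collect the words opening with b1:
  from b1b2b3b4b5, sign +1: term +[[[[b1, b2], b3], b4], b5]
  from b1b2b3b5b4, sign -1: term -[[[[b1, b2], b3], b5], b4]
  from b1b3b2b4b5, sign -1: term -[[[[b1, b3], b2], b4], b5]
  from b1b3b2b5b4, sign +1: term +[[[[b1, b3], b2], b5], b4]


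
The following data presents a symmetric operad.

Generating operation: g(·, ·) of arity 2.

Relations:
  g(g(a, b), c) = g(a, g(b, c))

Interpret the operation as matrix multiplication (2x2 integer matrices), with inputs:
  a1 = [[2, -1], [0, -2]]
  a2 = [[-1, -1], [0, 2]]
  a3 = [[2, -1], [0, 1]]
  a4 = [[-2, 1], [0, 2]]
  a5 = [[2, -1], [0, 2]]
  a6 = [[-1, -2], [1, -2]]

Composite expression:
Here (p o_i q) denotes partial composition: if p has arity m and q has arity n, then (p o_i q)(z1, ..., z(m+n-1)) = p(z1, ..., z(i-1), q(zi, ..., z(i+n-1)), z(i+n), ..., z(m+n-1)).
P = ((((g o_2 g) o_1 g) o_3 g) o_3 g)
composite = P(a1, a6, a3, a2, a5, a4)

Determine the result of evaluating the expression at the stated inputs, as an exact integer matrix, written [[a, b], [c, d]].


[[-24, 32], [-16, 64]]

g(a1, a6) = [[-3, -2], [-2, 4]]
g(a3, a2) = [[-2, -4], [0, 2]]
g(g(a3, a2), a5) = [[-4, -6], [0, 4]]
g(g(g(a3, a2), a5), a4) = [[8, -16], [0, 8]]
g(g(a1, a6), g(g(g(a3, a2), a5), a4)) = [[-24, 32], [-16, 64]]


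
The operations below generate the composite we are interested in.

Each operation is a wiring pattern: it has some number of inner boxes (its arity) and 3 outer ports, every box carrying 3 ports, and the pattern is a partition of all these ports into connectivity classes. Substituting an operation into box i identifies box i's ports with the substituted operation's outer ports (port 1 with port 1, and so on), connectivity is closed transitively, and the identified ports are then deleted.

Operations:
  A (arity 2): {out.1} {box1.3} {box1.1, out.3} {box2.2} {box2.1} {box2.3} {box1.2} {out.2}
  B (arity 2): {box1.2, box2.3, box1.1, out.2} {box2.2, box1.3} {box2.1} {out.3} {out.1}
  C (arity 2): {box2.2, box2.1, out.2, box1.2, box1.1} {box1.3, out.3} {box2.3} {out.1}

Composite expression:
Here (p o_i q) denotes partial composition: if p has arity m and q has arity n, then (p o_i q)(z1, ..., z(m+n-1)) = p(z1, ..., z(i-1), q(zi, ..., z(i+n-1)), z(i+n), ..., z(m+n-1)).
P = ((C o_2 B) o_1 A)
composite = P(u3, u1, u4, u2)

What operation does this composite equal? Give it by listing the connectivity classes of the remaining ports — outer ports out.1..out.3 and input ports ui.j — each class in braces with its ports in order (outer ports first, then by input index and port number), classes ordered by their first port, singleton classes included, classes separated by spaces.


{out.1} {out.2, u2.3, u4.1, u4.2} {out.3, u3.1} {u1.1} {u1.2} {u1.3} {u2.1} {u2.2, u4.3} {u3.2} {u3.3}

Connectivity passes through glued C-boundaries; trace each wire chain.
through A, on inputs (u3, u1): {out.1} {out.2} {out.3, u3.1} {u1.1} {u1.2} {u1.3} {u3.2} {u3.3} (out.j = stage outer ports)
through B, on inputs (u4, u2): {out.1} {out.2, u2.3, u4.1, u4.2} {out.3} {u2.1} {u2.2, u4.3} (out.j = stage outer ports)
through C, on inputs (u3, u1, u4, u2): {out.1} {out.2, u2.3, u4.1, u4.2} {out.3, u3.1} {u1.1} {u1.2} {u1.3} {u2.1} {u2.2, u4.3} {u3.2} {u3.3} (out.j = stage outer ports)


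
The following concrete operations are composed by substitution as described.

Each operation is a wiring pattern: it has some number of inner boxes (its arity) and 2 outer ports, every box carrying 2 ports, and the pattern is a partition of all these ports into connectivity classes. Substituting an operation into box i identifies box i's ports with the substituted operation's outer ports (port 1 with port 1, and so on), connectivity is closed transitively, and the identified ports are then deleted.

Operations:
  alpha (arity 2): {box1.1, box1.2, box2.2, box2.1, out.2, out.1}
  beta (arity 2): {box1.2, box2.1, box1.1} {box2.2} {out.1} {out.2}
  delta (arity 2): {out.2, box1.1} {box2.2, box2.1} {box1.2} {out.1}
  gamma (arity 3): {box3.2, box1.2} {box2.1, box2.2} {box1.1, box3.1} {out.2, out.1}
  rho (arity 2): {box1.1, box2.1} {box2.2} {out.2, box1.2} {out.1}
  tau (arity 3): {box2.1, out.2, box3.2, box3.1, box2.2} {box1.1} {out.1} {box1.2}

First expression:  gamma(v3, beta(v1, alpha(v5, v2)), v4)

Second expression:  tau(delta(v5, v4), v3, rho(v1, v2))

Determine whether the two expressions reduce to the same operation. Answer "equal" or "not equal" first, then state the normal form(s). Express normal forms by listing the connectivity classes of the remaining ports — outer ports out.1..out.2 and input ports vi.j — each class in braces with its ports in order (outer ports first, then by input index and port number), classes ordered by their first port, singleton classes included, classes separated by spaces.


not equal — first {out.1, out.2} {v1.1, v1.2, v2.1, v2.2, v5.1, v5.2} {v3.1, v4.1} {v3.2, v4.2}, second {out.1} {out.2, v1.2, v3.1, v3.2} {v1.1, v2.1} {v2.2} {v4.1, v4.2} {v5.1} {v5.2}

The first expression reduces to {out.1, out.2} {v1.1, v1.2, v2.1, v2.2, v5.1, v5.2} {v3.1, v4.1} {v3.2, v4.2}
The second expression reduces to {out.1} {out.2, v1.2, v3.1, v3.2} {v1.1, v2.1} {v2.2} {v4.1, v4.2} {v5.1} {v5.2}
No match — not equal.


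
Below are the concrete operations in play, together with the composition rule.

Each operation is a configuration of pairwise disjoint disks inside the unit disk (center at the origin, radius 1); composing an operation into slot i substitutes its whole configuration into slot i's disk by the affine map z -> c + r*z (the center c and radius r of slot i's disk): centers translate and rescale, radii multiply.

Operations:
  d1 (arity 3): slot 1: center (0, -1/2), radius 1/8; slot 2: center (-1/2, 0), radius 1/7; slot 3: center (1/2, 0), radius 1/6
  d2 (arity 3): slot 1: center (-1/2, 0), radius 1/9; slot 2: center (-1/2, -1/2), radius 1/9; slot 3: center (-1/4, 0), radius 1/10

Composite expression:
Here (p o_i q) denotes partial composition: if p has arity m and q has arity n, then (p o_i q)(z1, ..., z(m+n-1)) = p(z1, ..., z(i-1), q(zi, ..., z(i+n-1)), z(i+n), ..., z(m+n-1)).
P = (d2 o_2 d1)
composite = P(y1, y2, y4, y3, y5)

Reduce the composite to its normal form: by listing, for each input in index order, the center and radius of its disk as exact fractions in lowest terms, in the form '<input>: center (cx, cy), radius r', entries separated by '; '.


Below d2, radii multiply path by path; the y-disk centers shift.
y1 passes through 1 substitution, ending at center (-1/2, 0), radius 1/9
y2 passes through 2 substitutions, ending at center (-1/2, -5/9), radius 1/72
y4 passes through 2 substitutions, ending at center (-5/9, -1/2), radius 1/63
y3 passes through 2 substitutions, ending at center (-4/9, -1/2), radius 1/54
y5 passes through 1 substitution, ending at center (-1/4, 0), radius 1/10

y1: center (-1/2, 0), radius 1/9; y2: center (-1/2, -5/9), radius 1/72; y3: center (-4/9, -1/2), radius 1/54; y4: center (-5/9, -1/2), radius 1/63; y5: center (-1/4, 0), radius 1/10


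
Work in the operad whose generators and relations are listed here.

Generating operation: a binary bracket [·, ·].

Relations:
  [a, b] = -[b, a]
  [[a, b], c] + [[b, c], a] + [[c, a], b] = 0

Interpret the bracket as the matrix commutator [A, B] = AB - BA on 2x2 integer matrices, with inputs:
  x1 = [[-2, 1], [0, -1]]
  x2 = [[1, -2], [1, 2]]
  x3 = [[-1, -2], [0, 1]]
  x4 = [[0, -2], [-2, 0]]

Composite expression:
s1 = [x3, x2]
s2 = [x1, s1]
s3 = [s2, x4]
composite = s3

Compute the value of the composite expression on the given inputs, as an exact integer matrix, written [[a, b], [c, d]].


[x3, x2] = [[-2, 2], [2, 2]]
[x1, [x3, x2]] = [[2, 2], [2, -2]]
[[x1, [x3, x2]], x4] = [[0, -8], [8, 0]]

[[0, -8], [8, 0]]


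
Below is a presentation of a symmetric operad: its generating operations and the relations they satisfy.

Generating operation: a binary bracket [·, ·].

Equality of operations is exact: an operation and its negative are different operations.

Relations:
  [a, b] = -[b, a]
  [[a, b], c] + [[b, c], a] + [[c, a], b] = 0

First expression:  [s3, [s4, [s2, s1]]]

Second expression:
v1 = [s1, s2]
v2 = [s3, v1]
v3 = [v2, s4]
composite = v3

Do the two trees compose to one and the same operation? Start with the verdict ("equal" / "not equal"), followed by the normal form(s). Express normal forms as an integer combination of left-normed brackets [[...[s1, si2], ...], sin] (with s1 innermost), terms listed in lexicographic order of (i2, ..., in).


not equal: they reduce to -[[[s1, s2], s4], s3] and -[[[s1, s2], s3], s4]

The first expression reduces to -[[[s1, s2], s4], s3]
The second expression reduces to -[[[s1, s2], s3], s4]
No match — not equal.


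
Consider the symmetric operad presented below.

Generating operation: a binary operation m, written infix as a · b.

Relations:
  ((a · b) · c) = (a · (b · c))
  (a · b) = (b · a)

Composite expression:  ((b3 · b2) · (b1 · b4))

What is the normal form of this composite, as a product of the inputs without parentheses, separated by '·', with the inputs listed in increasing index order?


Shape and order are irrelevant to m; the b-input set decides.
(b3 · b2) unparenthesizes to b3 · b2
(b1 · b4) unparenthesizes to b1 · b4
((b3 · b2) · (b1 · b4)) unparenthesizes to b3 · b2 · b1 · b4
putting the inputs in ascending order: b1 · b2 · b3 · b4

b1 · b2 · b3 · b4


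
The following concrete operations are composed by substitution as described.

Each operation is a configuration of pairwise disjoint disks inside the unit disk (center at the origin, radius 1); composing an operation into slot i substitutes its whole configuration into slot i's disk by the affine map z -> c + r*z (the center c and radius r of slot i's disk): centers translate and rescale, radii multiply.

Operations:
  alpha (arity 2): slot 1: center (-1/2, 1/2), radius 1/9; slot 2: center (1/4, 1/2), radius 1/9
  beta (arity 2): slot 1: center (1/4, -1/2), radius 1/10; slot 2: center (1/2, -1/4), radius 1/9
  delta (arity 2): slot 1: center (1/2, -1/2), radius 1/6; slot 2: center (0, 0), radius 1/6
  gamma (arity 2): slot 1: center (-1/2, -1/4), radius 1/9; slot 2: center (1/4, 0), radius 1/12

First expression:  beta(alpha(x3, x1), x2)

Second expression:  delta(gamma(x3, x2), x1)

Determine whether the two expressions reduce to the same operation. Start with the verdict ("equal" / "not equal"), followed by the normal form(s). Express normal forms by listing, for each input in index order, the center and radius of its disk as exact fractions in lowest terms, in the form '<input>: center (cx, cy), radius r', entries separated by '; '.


not equal; first: x1: center (11/40, -9/20), radius 1/90; x2: center (1/2, -1/4), radius 1/9; x3: center (1/5, -9/20), radius 1/90; second: x1: center (0, 0), radius 1/6; x2: center (13/24, -1/2), radius 1/72; x3: center (5/12, -13/24), radius 1/54

Reducing the first expression gives x1: center (11/40, -9/20), radius 1/90; x2: center (1/2, -1/4), radius 1/9; x3: center (1/5, -9/20), radius 1/90
Reducing the second expression gives x1: center (0, 0), radius 1/6; x2: center (13/24, -1/2), radius 1/72; x3: center (5/12, -13/24), radius 1/54
The normal forms differ: not equal.


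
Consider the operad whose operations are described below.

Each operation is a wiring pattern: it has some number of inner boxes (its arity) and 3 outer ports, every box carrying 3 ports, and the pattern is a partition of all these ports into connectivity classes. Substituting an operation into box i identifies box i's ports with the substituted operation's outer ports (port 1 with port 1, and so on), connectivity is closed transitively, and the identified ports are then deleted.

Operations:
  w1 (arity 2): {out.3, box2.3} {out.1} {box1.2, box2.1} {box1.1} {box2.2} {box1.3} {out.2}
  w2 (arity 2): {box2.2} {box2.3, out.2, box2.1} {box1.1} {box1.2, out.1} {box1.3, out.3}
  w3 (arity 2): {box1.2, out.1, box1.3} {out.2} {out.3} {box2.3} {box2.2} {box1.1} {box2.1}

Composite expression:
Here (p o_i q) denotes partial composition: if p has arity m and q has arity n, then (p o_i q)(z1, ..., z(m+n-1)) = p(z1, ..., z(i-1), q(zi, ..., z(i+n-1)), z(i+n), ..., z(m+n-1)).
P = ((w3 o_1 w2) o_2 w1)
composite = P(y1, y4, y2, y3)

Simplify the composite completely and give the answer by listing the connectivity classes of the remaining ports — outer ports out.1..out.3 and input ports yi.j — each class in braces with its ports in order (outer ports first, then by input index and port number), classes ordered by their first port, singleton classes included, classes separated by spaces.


{out.1, y1.3, y2.3} {out.2} {out.3} {y1.1} {y1.2} {y2.1, y4.2} {y2.2} {y3.1} {y3.2} {y3.3} {y4.1} {y4.3}

Reachability decides: close wires over w3-identified ports.
w1 over (y4, y2) gives {out.1} {out.2} {out.3, y2.3} {y2.1, y4.2} {y2.2} {y4.1} {y4.3}, out.j being that stage's outer ports
w2 over (y1, y4, y2) gives {out.1, y1.2} {out.2, y2.3} {out.3, y1.3} {y1.1} {y2.1, y4.2} {y2.2} {y4.1} {y4.3}, out.j being that stage's outer ports
w3 over (y1, y4, y2, y3) gives {out.1, y1.3, y2.3} {out.2} {out.3} {y1.1} {y1.2} {y2.1, y4.2} {y2.2} {y3.1} {y3.2} {y3.3} {y4.1} {y4.3}, out.j being that stage's outer ports


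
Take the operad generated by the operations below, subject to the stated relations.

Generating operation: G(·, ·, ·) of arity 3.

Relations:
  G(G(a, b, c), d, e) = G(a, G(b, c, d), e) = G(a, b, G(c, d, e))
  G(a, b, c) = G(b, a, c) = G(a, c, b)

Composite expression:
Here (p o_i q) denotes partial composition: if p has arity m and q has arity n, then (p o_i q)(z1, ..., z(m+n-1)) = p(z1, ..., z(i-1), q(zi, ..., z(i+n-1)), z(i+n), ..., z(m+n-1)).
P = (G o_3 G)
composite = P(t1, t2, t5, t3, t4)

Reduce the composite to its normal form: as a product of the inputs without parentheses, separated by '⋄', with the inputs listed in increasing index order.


t1 ⋄ t2 ⋄ t3 ⋄ t4 ⋄ t5


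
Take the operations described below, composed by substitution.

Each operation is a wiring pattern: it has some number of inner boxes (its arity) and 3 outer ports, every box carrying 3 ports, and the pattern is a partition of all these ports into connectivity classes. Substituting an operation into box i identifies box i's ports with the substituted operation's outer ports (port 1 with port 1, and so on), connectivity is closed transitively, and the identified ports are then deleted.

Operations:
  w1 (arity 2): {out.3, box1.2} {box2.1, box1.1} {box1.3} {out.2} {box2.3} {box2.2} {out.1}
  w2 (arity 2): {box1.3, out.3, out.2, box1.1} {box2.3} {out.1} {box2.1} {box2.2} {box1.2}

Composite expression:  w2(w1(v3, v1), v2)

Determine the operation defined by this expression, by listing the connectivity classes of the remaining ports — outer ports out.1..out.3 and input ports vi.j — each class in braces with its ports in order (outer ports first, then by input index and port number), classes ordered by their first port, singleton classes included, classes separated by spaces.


Treat the ports identified at w2 as solder joints: merge, then drop.
after w1, the pattern on (v3, v1) reads {out.1} {out.2} {out.3, v3.2} {v1.1, v3.1} {v1.2} {v1.3} {v3.3} (out.j = its outer ports)
after w2, the pattern on (v3, v1, v2) reads {out.1} {out.2, out.3, v3.2} {v1.1, v3.1} {v1.2} {v1.3} {v2.1} {v2.2} {v2.3} {v3.3} (out.j = its outer ports)

{out.1} {out.2, out.3, v3.2} {v1.1, v3.1} {v1.2} {v1.3} {v2.1} {v2.2} {v2.3} {v3.3}


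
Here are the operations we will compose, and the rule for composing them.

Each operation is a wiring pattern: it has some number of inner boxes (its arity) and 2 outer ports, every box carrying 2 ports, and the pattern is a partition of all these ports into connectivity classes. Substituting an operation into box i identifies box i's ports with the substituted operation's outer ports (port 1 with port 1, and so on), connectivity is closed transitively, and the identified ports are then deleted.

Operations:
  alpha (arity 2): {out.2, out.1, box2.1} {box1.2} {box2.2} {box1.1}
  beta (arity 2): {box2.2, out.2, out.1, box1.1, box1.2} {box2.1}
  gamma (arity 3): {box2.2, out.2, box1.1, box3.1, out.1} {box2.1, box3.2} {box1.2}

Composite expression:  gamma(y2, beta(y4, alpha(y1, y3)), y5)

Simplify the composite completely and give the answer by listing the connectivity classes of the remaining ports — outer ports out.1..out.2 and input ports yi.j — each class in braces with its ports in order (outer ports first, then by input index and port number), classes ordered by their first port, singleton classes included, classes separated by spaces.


Connectivity passes through glued gamma-boundaries; trace each wire chain.
alpha over (y1, y3) gives {out.1, out.2, y3.1} {y1.1} {y1.2} {y3.2}, out.j being that stage's outer ports
beta over (y4, y1, y3) gives {out.1, out.2, y3.1, y4.1, y4.2} {y1.1} {y1.2} {y3.2}, out.j being that stage's outer ports
gamma over (y2, y4, y1, y3, y5) gives {out.1, out.2, y2.1, y3.1, y4.1, y4.2, y5.1, y5.2} {y1.1} {y1.2} {y2.2} {y3.2}, out.j being that stage's outer ports

{out.1, out.2, y2.1, y3.1, y4.1, y4.2, y5.1, y5.2} {y1.1} {y1.2} {y2.2} {y3.2}
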